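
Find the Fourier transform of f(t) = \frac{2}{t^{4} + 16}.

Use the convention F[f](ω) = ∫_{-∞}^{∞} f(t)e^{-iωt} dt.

F(ω) = \frac{\pi e^{- \sqrt{2} \left|{\omega}\right|} \sin{\left(\sqrt{2} \left|{\omega}\right| + \frac{\pi}{4} \right)}}{4}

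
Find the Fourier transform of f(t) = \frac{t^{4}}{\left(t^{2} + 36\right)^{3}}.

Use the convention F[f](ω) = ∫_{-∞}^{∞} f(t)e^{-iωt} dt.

F(ω) = \frac{\pi \left(12 \omega^{2} - 10 \left|{\omega}\right| + 1\right) e^{- 6 \left|{\omega}\right|}}{16}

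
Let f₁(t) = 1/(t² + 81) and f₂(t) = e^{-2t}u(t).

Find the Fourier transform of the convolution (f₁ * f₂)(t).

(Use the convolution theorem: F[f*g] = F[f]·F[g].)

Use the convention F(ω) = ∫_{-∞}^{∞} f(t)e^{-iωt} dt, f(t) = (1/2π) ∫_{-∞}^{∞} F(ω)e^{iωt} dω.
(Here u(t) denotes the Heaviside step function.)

F[f₁*f₂](ω) = \frac{\pi e^{- 9 \left|{\omega}\right|}}{9 \left(i \omega + 2\right)}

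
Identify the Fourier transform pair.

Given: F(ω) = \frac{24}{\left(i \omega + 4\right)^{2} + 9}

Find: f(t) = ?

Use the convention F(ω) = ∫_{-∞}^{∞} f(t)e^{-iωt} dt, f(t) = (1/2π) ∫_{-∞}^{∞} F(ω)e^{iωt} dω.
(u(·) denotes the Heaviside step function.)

f(t) = 8 e^{- 4 t} \sin{\left(3 t \right)} u\left(t\right)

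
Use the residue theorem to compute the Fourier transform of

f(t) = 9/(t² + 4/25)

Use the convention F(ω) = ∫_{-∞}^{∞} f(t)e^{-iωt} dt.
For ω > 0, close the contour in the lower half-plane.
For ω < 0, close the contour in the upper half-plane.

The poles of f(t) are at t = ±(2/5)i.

Let g(z) = f(z)e^{-iωz}; for large |z| the factor e^{-iωz} decays in the lower half-plane when ω > 0 and in the upper half-plane when ω < 0.

Case ω > 0 (lower half-plane, clockwise contour ⇒ F(ω) = -2πi·ΣRes):
  Res_{z = - \frac{2 i}{5}} g(z) = \frac{45 i e^{- \frac{2 \omega}{5}}}{4}
  F(ω) = -2πi·ΣRes = \frac{45 \pi e^{- \frac{2 \omega}{5}}}{2}

Case ω < 0 (upper half-plane, counterclockwise contour ⇒ F(ω) = +2πi·ΣRes):
  Res_{z = \frac{2 i}{5}} g(z) = - \frac{45 i e^{\frac{2 \omega}{5}}}{4}
  F(ω) = 2πi·ΣRes = \frac{45 \pi e^{\frac{2 \omega}{5}}}{2}

Both cases combine into a single formula in |ω|:

F(ω) = \frac{45 \pi e^{- \frac{2 \left|{\omega}\right|}{5}}}{2}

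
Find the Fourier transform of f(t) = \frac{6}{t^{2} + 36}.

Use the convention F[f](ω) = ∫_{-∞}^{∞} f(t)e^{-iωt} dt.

F(ω) = \pi e^{- 6 \left|{\omega}\right|}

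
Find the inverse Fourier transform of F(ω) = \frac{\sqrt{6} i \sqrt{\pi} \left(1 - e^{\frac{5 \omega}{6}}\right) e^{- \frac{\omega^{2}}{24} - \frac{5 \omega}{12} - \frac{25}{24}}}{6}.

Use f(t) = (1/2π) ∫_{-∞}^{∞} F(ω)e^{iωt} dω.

f(t) = 2 e^{- 6 t^{2}} \sin{\left(5 t \right)}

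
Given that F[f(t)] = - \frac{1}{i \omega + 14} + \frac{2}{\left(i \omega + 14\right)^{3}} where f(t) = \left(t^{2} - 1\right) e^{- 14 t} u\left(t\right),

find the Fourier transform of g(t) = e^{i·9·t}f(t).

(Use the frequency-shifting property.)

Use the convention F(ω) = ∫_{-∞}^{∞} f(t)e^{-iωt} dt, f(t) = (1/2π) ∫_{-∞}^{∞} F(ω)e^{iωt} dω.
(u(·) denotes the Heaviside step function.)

F[g](ω) = \frac{2 i \left(\omega - 9\right) - \left(i \left(\omega - 9\right) + 14\right)^{3} + 28}{\left(i \left(\omega - 9\right) + 14\right)^{4}}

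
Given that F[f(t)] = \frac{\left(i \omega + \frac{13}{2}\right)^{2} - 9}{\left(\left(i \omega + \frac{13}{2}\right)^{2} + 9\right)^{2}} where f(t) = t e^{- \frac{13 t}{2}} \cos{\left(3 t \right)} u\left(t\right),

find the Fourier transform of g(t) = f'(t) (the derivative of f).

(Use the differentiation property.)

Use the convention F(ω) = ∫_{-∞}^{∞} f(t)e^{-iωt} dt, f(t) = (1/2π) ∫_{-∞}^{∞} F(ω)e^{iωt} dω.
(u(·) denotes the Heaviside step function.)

F[g](ω) = \frac{4 i \omega \left(\left(2 i \omega + 13\right)^{2} - 36\right)}{\left(\left(2 i \omega + 13\right)^{2} + 36\right)^{2}}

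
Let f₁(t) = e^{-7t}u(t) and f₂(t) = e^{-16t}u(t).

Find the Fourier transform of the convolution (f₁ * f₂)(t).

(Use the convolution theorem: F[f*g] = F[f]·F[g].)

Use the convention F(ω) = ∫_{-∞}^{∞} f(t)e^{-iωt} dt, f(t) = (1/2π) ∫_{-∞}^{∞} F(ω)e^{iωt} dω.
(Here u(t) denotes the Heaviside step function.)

F[f₁*f₂](ω) = \frac{1}{\left(i \omega + 7\right) \left(i \omega + 16\right)}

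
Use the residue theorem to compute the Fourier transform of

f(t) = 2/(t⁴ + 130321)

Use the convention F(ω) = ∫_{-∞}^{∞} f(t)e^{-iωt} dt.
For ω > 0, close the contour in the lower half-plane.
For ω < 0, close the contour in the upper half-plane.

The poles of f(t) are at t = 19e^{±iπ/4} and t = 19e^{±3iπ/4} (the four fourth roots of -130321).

Let g(z) = f(z)e^{-iωz}; for large |z| the factor e^{-iωz} decays in the lower half-plane when ω > 0 and in the upper half-plane when ω < 0.

Case ω > 0 (lower half-plane, clockwise contour ⇒ F(ω) = -2πi·ΣRes):
  Res_{z = - \frac{19 \sqrt{2}}{2} - \frac{19 \sqrt{2} i}{2}} g(z) = \frac{\sqrt{2} i \left(1 - i\right) e^{\frac{19 \sqrt{2} \omega \left(-1 + i\right)}{2}}}{27436}
  Res_{z = \frac{19 \sqrt{2}}{2} - \frac{19 \sqrt{2} i}{2}} g(z) = \frac{\sqrt{2} i \left(1 + i\right) e^{- \frac{19 \sqrt{2} \omega \left(1 + i\right)}{2}}}{27436}
  F(ω) = -2πi·ΣRes = \frac{\sqrt{2} \pi \left(1 - i\right) \left(e^{19 \sqrt{2} i \omega} + i\right) e^{- \frac{19 \sqrt{2} \omega \left(1 + i\right)}{2}}}{13718} = \frac{2 \pi e^{- \frac{19 \sqrt{2} \omega}{2}} \sin{\left(\frac{19 \sqrt{2} \omega}{2} + \frac{\pi}{4} \right)}}{6859}

Case ω < 0 (upper half-plane, counterclockwise contour ⇒ F(ω) = +2πi·ΣRes):
  Res_{z = \frac{19 \sqrt{2}}{2} + \frac{19 \sqrt{2} i}{2}} g(z) = \frac{\sqrt{2} i \left(-1 + i\right) e^{\frac{19 \sqrt{2} \omega \left(1 - i\right)}{2}}}{27436}
  Res_{z = - \frac{19 \sqrt{2}}{2} + \frac{19 \sqrt{2} i}{2}} g(z) = \frac{\sqrt{2} \left(1 - i\right) e^{\frac{19 \sqrt{2} \omega \left(1 + i\right)}{2}}}{27436}
  F(ω) = 2πi·ΣRes = - \frac{\sqrt{2} i \pi \left(i \left(1 - i\right) e^{\frac{19 \sqrt{2} \omega \left(1 - i\right)}{2}} - \left(1 - i\right) e^{\frac{19 \sqrt{2} \omega \left(1 + i\right)}{2}}\right)}{13718} = \frac{2 \pi e^{\frac{19 \sqrt{2} \omega}{2}} \cos{\left(\frac{19 \sqrt{2} \omega}{2} + \frac{\pi}{4} \right)}}{6859}

Both cases combine into a single formula in |ω|:

F(ω) = \frac{2 \pi e^{- \frac{19 \sqrt{2} \left|{\omega}\right|}{2}} \sin{\left(\frac{19 \sqrt{2} \left|{\omega}\right|}{2} + \frac{\pi}{4} \right)}}{6859}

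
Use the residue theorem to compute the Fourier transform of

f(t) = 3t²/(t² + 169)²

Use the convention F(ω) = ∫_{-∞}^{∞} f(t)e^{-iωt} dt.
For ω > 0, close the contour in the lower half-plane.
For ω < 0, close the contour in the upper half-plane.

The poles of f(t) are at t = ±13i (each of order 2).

Let g(z) = f(z)e^{-iωz}; for large |z| the factor e^{-iωz} decays in the lower half-plane when ω > 0 and in the upper half-plane when ω < 0.

Case ω > 0 (lower half-plane, clockwise contour ⇒ F(ω) = -2πi·ΣRes):
  Res_{z = - 13 i} g(z) = \frac{3 i \left(1 - 13 \omega\right) e^{- 13 \omega}}{52} (pole of order 2)
  F(ω) = -2πi·ΣRes = \frac{3 \pi \left(1 - 13 \omega\right) e^{- 13 \omega}}{26}

Case ω < 0 (upper half-plane, counterclockwise contour ⇒ F(ω) = +2πi·ΣRes):
  Res_{z = 13 i} g(z) = \frac{3 i \left(- 13 \omega - 1\right) e^{13 \omega}}{52} (pole of order 2)
  F(ω) = 2πi·ΣRes = \frac{3 \pi \left(13 \omega + 1\right) e^{13 \omega}}{26}

Both cases combine into a single formula in |ω|:

F(ω) = \frac{3 \pi \left(1 - 13 \left|{\omega}\right|\right) e^{- 13 \left|{\omega}\right|}}{26}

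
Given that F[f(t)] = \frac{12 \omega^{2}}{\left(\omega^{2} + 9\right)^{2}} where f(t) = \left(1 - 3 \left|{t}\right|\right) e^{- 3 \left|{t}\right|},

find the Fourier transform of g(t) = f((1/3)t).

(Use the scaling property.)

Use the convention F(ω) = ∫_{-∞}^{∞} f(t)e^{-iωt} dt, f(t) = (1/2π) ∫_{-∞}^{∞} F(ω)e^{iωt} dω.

F[g](ω) = \frac{4 \omega^{2}}{\left(\omega^{2} + 1\right)^{2}}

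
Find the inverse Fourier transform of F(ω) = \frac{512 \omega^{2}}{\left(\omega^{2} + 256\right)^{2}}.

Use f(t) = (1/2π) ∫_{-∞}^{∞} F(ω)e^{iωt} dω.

f(t) = 8 \left(1 - 16 \left|{t}\right|\right) e^{- 16 \left|{t}\right|}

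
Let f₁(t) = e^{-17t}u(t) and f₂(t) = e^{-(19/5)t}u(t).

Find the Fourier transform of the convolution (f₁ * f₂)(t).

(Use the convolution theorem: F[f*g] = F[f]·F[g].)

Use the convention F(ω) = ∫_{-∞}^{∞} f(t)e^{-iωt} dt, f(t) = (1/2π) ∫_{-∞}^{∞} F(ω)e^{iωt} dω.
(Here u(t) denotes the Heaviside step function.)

F[f₁*f₂](ω) = \frac{5}{\left(i \omega + 17\right) \left(5 i \omega + 19\right)}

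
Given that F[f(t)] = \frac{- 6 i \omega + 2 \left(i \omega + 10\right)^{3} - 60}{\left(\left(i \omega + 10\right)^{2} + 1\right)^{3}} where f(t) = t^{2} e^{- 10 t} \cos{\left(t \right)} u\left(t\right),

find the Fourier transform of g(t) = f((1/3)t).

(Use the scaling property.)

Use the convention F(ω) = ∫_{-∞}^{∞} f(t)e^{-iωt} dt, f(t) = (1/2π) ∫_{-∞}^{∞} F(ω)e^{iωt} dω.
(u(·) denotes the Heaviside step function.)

F[g](ω) = \frac{6 \left(- 9 i \omega + \left(3 i \omega + 10\right)^{3} - 30\right)}{\left(\left(3 i \omega + 10\right)^{2} + 1\right)^{3}}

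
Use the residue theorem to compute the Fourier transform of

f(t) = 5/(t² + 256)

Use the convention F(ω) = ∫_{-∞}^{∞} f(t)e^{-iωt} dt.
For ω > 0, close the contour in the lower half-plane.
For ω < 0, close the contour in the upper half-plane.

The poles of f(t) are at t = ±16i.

Let g(z) = f(z)e^{-iωz}; for large |z| the factor e^{-iωz} decays in the lower half-plane when ω > 0 and in the upper half-plane when ω < 0.

Case ω > 0 (lower half-plane, clockwise contour ⇒ F(ω) = -2πi·ΣRes):
  Res_{z = - 16 i} g(z) = \frac{5 i e^{- 16 \omega}}{32}
  F(ω) = -2πi·ΣRes = \frac{5 \pi e^{- 16 \omega}}{16}

Case ω < 0 (upper half-plane, counterclockwise contour ⇒ F(ω) = +2πi·ΣRes):
  Res_{z = 16 i} g(z) = - \frac{5 i e^{16 \omega}}{32}
  F(ω) = 2πi·ΣRes = \frac{5 \pi e^{16 \omega}}{16}

Both cases combine into a single formula in |ω|:

F(ω) = \frac{5 \pi e^{- 16 \left|{\omega}\right|}}{16}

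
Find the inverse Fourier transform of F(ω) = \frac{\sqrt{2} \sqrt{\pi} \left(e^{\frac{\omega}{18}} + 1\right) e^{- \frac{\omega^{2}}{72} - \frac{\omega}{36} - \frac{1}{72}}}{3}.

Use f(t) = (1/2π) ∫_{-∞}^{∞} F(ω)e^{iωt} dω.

f(t) = 4 e^{- 18 t^{2}} \cos{\left(t \right)}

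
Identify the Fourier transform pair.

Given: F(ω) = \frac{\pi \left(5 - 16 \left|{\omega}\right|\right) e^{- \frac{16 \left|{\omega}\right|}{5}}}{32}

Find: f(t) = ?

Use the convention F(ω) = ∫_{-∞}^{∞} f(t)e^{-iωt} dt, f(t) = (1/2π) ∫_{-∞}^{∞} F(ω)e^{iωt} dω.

f(t) = \frac{t^{2}}{\left(t^{2} + \frac{256}{25}\right)^{2}}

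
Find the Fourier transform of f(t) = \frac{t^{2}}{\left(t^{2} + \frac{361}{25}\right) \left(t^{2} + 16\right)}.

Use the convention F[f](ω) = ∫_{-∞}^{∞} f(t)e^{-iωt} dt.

F(ω) = \frac{100 \pi e^{- 4 \left|{\omega}\right|}}{39} - \frac{95 \pi e^{- \frac{19 \left|{\omega}\right|}{5}}}{39}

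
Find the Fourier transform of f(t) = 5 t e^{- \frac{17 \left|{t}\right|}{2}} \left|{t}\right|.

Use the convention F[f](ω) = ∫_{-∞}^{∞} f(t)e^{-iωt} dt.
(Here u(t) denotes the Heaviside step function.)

F(ω) = \frac{320 i \omega \left(4 \omega^{2} - 867\right)}{\left(4 \omega^{2} + 289\right)^{3}}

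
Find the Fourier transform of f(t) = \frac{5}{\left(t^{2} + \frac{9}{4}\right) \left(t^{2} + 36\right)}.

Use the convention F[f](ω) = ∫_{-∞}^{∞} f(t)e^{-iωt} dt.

F(ω) = - \frac{2 \pi e^{- 6 \left|{\omega}\right|}}{81} + \frac{8 \pi e^{- \frac{3 \left|{\omega}\right|}{2}}}{81}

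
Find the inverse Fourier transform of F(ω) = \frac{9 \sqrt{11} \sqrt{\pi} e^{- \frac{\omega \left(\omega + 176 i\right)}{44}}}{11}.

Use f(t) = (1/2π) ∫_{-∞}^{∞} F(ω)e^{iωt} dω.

f(t) = 9 e^{- 11 \left(t - 4\right)^{2}}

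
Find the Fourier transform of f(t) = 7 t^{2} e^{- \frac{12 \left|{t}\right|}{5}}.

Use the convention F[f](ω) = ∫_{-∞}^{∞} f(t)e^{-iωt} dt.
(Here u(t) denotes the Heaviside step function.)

F(ω) = \frac{126000 \left(48 - 25 \omega^{2}\right)}{\left(25 \omega^{2} + 144\right)^{3}}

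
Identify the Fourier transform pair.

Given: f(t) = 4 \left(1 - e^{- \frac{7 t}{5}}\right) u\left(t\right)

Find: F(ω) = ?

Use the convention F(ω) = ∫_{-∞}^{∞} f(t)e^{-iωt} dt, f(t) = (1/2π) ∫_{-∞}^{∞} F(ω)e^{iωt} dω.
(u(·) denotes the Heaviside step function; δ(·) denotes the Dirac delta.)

F(ω) = 4 \pi \delta\left(\omega\right) - \frac{28 i}{5 \omega \left(i \omega + \frac{7}{5}\right)}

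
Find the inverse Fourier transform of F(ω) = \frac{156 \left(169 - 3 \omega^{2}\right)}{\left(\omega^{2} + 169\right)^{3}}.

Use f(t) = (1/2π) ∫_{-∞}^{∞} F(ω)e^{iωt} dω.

f(t) = 3 t^{2} e^{- 13 \left|{t}\right|}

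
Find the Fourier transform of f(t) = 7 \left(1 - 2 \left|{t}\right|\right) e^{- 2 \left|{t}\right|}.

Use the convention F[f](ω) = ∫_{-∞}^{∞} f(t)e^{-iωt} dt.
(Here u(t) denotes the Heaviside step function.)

F(ω) = \frac{56 \omega^{2}}{\left(\omega^{2} + 4\right)^{2}}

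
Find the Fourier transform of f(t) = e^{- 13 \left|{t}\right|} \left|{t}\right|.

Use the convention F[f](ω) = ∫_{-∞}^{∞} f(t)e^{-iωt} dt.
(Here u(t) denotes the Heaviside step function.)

F(ω) = \frac{2 \left(169 - \omega^{2}\right)}{\left(\omega^{2} + 169\right)^{2}}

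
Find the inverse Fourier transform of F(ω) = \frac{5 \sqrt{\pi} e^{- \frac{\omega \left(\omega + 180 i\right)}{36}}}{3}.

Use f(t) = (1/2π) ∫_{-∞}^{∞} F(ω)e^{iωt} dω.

f(t) = 5 e^{- 9 \left(t - 5\right)^{2}}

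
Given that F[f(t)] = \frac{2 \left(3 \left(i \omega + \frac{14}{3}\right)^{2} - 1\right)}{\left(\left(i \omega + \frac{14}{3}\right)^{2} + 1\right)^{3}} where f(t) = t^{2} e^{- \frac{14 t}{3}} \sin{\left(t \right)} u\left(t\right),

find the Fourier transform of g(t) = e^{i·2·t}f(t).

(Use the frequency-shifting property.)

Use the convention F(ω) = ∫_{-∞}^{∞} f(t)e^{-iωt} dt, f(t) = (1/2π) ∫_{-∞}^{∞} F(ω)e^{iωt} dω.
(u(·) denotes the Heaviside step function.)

F[g](ω) = \frac{486 \left(\left(3 i \left(\omega - 2\right) + 14\right)^{2} - 3\right)}{\left(\left(3 i \left(\omega - 2\right) + 14\right)^{2} + 9\right)^{3}}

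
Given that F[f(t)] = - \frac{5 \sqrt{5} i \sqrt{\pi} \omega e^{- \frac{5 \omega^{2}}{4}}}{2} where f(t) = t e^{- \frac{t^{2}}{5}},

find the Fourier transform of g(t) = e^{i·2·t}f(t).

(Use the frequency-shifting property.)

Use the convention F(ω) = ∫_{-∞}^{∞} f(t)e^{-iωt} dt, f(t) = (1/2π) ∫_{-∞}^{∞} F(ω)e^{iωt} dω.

F[g](ω) = \frac{5 \sqrt{5} i \sqrt{\pi} \left(2 - \omega\right) e^{- \frac{5 \left(\omega - 2\right)^{2}}{4}}}{2}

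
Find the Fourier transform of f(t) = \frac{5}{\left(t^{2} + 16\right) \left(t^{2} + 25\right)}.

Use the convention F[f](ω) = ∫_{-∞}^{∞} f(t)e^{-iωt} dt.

F(ω) = \frac{\pi \left(5 e^{\left|{\omega}\right|} - 4\right) e^{- 5 \left|{\omega}\right|}}{36}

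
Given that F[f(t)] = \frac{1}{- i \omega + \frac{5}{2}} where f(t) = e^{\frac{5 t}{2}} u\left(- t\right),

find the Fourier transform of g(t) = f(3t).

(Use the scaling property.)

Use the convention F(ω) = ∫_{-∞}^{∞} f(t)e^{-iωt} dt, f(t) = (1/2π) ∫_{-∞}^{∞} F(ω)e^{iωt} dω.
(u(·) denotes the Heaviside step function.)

F[g](ω) = - \frac{2}{2 i \omega - 15}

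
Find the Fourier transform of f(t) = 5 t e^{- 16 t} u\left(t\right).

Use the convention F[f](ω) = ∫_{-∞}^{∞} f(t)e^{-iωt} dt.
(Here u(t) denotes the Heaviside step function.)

F(ω) = \frac{5}{\left(i \omega + 16\right)^{2}}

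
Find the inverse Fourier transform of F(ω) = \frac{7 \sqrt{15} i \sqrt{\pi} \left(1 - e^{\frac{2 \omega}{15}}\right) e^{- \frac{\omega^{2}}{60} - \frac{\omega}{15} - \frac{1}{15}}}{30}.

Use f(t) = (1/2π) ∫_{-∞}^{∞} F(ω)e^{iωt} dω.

f(t) = 7 e^{- 15 t^{2}} \sin{\left(2 t \right)}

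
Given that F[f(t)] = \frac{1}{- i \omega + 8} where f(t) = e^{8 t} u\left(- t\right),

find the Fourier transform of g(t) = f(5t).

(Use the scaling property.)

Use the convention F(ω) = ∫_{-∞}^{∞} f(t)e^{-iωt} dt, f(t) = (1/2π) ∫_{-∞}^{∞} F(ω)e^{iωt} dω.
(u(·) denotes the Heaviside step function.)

F[g](ω) = \frac{i}{\omega + 40 i}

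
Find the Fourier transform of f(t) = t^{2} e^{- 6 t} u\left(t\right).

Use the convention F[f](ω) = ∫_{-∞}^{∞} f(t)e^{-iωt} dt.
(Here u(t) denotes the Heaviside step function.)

F(ω) = \frac{2}{\left(i \omega + 6\right)^{3}}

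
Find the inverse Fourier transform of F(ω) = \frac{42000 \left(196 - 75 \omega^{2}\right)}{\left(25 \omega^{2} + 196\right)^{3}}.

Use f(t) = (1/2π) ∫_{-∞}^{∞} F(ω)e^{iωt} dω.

f(t) = 6 t^{2} e^{- \frac{14 \left|{t}\right|}{5}}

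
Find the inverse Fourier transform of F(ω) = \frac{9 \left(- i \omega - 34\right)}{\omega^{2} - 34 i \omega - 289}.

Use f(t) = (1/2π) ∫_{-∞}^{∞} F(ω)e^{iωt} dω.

f(t) = 9 \left(17 t + 1\right) e^{- 17 t} u\left(t\right)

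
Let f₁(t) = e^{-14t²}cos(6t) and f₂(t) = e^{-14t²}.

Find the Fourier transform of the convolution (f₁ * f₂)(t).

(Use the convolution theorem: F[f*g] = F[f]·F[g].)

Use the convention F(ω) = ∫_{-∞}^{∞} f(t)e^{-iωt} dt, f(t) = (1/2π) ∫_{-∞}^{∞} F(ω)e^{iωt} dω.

F[f₁*f₂](ω) = \frac{\pi \left(e^{\frac{3 \omega}{7}} + 1\right) e^{- \frac{\omega^{2}}{28} - \frac{3 \omega}{14} - \frac{9}{14}}}{28}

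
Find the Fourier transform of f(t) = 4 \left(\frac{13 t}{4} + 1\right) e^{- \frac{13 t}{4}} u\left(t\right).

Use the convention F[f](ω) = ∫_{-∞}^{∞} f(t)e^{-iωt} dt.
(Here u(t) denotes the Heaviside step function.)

F(ω) = \frac{32 \left(- 2 i \omega - 13\right)}{16 \omega^{2} - 104 i \omega - 169}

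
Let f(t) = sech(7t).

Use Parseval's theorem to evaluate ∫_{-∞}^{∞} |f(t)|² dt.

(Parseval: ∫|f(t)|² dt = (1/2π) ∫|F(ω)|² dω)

∫|f(t)|² dt = \frac{2}{7}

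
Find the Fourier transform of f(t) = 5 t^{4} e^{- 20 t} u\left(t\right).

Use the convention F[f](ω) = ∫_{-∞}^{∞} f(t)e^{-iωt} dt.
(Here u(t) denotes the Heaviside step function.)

F(ω) = \frac{120}{\left(i \omega + 20\right)^{5}}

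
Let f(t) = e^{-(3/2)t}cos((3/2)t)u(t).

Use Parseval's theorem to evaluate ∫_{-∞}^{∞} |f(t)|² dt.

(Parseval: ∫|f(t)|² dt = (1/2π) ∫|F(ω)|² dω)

∫|f(t)|² dt = \frac{1}{4}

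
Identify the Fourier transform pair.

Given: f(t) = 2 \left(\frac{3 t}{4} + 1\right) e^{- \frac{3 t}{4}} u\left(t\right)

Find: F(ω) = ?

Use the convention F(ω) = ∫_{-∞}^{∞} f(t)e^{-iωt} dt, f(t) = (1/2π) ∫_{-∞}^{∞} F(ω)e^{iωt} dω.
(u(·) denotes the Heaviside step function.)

F(ω) = \frac{16 \left(- 2 i \omega - 3\right)}{16 \omega^{2} - 24 i \omega - 9}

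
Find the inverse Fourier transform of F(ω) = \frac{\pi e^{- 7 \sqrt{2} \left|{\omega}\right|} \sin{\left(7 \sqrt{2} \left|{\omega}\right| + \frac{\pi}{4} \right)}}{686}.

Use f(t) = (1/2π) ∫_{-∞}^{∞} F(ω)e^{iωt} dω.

f(t) = \frac{4}{t^{4} + 38416}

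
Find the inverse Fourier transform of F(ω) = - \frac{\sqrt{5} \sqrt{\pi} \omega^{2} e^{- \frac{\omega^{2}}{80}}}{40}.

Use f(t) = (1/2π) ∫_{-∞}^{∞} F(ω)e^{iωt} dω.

f(t) = 5 \left(80 t^{2} - 2\right) e^{- 20 t^{2}}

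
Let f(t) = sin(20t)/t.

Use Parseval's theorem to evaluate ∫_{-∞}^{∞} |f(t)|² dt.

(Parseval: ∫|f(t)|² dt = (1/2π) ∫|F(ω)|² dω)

∫|f(t)|² dt = 20 \pi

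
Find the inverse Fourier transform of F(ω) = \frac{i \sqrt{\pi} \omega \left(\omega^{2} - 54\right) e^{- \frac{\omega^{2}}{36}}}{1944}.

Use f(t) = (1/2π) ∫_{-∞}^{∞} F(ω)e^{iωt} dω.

f(t) = 9 t^{3} e^{- 9 t^{2}}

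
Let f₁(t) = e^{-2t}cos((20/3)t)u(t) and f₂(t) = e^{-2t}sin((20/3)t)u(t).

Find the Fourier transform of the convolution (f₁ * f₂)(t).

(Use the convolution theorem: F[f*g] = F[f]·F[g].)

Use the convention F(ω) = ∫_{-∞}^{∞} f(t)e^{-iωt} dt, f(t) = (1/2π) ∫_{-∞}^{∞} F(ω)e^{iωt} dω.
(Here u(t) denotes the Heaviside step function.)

F[f₁*f₂](ω) = \frac{540 \left(i \omega + 2\right)}{\left(9 \left(i \omega + 2\right)^{2} + 400\right)^{2}}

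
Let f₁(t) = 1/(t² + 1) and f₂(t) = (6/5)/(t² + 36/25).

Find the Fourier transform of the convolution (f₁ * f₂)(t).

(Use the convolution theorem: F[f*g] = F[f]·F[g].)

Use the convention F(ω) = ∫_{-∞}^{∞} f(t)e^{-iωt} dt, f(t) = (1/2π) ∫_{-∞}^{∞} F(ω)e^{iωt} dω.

F[f₁*f₂](ω) = \pi^{2} e^{- \frac{11 \left|{\omega}\right|}{5}}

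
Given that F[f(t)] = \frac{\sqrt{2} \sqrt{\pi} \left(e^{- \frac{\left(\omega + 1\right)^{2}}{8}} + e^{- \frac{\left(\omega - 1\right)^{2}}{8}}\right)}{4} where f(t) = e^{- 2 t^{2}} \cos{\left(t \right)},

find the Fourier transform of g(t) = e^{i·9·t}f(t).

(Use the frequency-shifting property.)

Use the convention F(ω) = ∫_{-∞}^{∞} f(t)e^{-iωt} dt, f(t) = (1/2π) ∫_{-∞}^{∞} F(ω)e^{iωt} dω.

F[g](ω) = \frac{\sqrt{2} \sqrt{\pi} \left(e^{2 \omega + \frac{25}{2}} + e^{\frac{5 \omega}{2} + 8}\right) e^{- \frac{\omega^{2}}{8} - \frac{41}{2}}}{4}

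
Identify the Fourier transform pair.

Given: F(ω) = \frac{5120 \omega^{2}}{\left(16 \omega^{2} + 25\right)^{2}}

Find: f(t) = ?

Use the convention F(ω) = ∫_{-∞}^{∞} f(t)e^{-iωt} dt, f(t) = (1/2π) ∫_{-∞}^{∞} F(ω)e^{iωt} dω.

f(t) = 4 \left(1 - \frac{5 \left|{t}\right|}{4}\right) e^{- \frac{5 \left|{t}\right|}{4}}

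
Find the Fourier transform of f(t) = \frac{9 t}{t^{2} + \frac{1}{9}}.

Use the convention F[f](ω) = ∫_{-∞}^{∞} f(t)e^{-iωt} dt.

F(ω) = - 9 i \pi e^{- \frac{\left|{\omega}\right|}{3}} \operatorname{sign}{\left(\omega \right)}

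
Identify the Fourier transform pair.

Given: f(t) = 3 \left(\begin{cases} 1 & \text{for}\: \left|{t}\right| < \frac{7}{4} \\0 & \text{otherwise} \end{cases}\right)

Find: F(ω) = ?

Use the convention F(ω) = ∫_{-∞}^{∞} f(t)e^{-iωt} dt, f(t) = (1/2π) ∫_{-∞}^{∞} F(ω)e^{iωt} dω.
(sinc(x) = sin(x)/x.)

F(ω) = \frac{21 \operatorname{sinc}{\left(\frac{7 \omega}{4} \right)}}{2}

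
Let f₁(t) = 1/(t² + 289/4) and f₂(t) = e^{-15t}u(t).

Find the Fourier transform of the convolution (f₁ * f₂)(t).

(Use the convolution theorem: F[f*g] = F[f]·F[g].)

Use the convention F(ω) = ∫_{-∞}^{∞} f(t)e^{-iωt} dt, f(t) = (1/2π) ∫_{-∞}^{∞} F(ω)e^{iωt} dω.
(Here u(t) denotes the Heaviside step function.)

F[f₁*f₂](ω) = \frac{2 \pi e^{- \frac{17 \left|{\omega}\right|}{2}}}{17 \left(i \omega + 15\right)}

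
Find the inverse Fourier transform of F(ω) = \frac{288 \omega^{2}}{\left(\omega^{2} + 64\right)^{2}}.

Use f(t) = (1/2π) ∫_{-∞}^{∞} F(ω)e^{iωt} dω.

f(t) = 9 \left(1 - 8 \left|{t}\right|\right) e^{- 8 \left|{t}\right|}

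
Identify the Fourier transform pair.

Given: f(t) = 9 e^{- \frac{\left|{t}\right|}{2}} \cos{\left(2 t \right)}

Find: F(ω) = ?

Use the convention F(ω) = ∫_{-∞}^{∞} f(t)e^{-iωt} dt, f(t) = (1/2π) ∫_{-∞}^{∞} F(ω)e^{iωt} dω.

F(ω) = \frac{36 \left(4 \omega^{2} + 17\right)}{16 \omega^{4} - 120 \omega^{2} + 289}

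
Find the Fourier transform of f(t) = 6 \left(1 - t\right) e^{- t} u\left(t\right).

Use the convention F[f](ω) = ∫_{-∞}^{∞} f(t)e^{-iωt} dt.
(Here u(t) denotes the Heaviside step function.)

F(ω) = \frac{6 i \omega}{- \omega^{2} + 2 i \omega + 1}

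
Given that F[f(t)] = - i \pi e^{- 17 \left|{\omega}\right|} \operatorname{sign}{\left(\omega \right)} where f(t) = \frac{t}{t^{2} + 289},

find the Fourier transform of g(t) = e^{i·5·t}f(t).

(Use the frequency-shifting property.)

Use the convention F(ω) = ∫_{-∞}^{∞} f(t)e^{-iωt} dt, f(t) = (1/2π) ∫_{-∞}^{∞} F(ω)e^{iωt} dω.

F[g](ω) = - i \pi e^{- 17 \left|{\omega - 5}\right|} \operatorname{sign}{\left(\omega - 5 \right)}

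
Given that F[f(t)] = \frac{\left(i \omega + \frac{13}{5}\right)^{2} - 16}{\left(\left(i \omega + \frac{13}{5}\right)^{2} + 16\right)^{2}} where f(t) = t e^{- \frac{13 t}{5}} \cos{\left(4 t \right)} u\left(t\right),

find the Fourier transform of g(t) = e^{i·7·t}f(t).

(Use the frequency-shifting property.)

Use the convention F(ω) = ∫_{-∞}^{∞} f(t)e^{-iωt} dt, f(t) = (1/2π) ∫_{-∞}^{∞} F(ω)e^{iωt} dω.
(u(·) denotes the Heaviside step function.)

F[g](ω) = \frac{25 \left(\left(5 i \left(\omega - 7\right) + 13\right)^{2} - 400\right)}{\left(\left(5 i \left(\omega - 7\right) + 13\right)^{2} + 400\right)^{2}}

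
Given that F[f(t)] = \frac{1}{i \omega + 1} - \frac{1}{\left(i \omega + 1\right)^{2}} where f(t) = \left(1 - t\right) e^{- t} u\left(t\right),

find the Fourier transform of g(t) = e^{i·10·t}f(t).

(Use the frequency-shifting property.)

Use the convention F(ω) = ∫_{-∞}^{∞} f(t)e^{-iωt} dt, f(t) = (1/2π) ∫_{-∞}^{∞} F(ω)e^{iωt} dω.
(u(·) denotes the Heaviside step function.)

F[g](ω) = \frac{i \left(10 - \omega\right)}{\omega^{2} - 2 \omega \left(10 + i\right) + 99 + 20 i}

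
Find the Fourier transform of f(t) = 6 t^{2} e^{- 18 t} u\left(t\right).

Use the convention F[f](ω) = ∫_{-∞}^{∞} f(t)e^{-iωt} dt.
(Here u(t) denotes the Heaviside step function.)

F(ω) = \frac{12}{\left(i \omega + 18\right)^{3}}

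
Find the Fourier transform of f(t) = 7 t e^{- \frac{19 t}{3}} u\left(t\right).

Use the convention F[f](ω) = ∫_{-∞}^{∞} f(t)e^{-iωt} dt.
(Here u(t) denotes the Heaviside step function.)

F(ω) = \frac{63}{\left(3 i \omega + 19\right)^{2}}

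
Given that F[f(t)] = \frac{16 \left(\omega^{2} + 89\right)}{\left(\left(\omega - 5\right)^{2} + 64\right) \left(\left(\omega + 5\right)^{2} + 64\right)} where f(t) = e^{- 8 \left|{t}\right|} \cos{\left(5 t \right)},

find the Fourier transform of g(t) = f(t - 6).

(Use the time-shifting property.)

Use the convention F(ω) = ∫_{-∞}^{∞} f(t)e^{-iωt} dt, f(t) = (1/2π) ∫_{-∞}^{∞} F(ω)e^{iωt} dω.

F[g](ω) = \frac{16 \left(\omega^{2} + 89\right) e^{- 6 i \omega}}{\omega^{4} + 78 \omega^{2} + 7921}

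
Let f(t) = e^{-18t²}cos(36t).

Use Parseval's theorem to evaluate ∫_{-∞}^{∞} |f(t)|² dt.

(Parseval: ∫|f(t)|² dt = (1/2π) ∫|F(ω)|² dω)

∫|f(t)|² dt = \frac{\sqrt{\pi} \left(1 + e^{36}\right)}{12 e^{36}}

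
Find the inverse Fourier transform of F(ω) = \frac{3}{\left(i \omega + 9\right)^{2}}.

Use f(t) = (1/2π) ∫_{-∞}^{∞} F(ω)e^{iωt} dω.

f(t) = 3 t e^{- 9 t} u\left(t\right)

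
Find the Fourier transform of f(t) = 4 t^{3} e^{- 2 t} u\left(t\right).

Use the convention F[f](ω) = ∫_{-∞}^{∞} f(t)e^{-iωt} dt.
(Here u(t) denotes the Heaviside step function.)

F(ω) = \frac{24}{\left(i \omega + 2\right)^{4}}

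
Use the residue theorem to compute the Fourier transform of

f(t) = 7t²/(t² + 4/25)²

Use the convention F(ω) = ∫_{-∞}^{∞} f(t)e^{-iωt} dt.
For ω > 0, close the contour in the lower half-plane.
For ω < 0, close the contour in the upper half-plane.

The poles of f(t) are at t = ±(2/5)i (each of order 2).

Let g(z) = f(z)e^{-iωz}; for large |z| the factor e^{-iωz} decays in the lower half-plane when ω > 0 and in the upper half-plane when ω < 0.

Case ω > 0 (lower half-plane, clockwise contour ⇒ F(ω) = -2πi·ΣRes):
  Res_{z = - \frac{2 i}{5}} g(z) = \frac{7 i \left(5 - 2 \omega\right) e^{- \frac{2 \omega}{5}}}{8} (pole of order 2)
  F(ω) = -2πi·ΣRes = \frac{7 \pi \left(5 - 2 \omega\right) e^{- \frac{2 \omega}{5}}}{4}

Case ω < 0 (upper half-plane, counterclockwise contour ⇒ F(ω) = +2πi·ΣRes):
  Res_{z = \frac{2 i}{5}} g(z) = \frac{7 i \left(- 2 \omega - 5\right) e^{\frac{2 \omega}{5}}}{8} (pole of order 2)
  F(ω) = 2πi·ΣRes = \frac{7 \pi \left(2 \omega + 5\right) e^{\frac{2 \omega}{5}}}{4}

Both cases combine into a single formula in |ω|:

F(ω) = \frac{7 \pi \left(5 - 2 \left|{\omega}\right|\right) e^{- \frac{2 \left|{\omega}\right|}{5}}}{4}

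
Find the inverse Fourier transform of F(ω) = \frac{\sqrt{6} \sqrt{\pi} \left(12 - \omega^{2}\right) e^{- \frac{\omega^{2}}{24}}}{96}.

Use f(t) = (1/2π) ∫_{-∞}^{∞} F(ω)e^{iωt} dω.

f(t) = 9 t^{2} e^{- 6 t^{2}}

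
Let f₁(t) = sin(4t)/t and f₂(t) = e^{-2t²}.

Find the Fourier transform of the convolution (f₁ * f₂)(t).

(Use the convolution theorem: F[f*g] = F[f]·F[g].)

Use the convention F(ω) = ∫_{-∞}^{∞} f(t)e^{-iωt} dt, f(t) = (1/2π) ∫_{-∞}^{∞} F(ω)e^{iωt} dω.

F[f₁*f₂](ω) = \begin{cases} \frac{\sqrt{2} \pi^{\frac{3}{2}} e^{- \frac{\omega^{2}}{8}}}{2} & \text{for}\: \omega > -4 \wedge \omega < 4 \\0 & \text{otherwise} \end{cases}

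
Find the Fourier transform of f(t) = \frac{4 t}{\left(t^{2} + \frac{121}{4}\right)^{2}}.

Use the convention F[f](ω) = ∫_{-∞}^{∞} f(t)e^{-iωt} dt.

F(ω) = - \frac{4 i \pi \omega e^{- \frac{11 \left|{\omega}\right|}{2}}}{11}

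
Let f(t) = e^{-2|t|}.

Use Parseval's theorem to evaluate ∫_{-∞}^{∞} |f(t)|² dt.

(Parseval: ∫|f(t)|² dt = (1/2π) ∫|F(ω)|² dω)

∫|f(t)|² dt = \frac{1}{2}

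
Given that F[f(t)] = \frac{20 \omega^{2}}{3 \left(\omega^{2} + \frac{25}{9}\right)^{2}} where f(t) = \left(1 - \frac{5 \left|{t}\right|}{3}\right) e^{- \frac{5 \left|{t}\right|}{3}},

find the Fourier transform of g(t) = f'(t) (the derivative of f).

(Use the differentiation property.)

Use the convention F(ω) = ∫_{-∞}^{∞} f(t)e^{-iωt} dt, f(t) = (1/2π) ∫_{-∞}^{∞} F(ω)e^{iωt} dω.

F[g](ω) = \frac{540 i \omega^{3}}{\left(9 \omega^{2} + 25\right)^{2}}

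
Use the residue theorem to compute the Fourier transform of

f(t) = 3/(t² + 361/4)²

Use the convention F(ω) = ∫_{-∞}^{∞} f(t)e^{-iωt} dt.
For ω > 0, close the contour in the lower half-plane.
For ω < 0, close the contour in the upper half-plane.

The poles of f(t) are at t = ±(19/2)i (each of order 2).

Let g(z) = f(z)e^{-iωz}; for large |z| the factor e^{-iωz} decays in the lower half-plane when ω > 0 and in the upper half-plane when ω < 0.

Case ω > 0 (lower half-plane, clockwise contour ⇒ F(ω) = -2πi·ΣRes):
  Res_{z = - \frac{19 i}{2}} g(z) = \frac{3 i \left(19 \omega + 2\right) e^{- \frac{19 \omega}{2}}}{6859} (pole of order 2)
  F(ω) = -2πi·ΣRes = \frac{6 \pi \left(19 \omega + 2\right) e^{- \frac{19 \omega}{2}}}{6859}

Case ω < 0 (upper half-plane, counterclockwise contour ⇒ F(ω) = +2πi·ΣRes):
  Res_{z = \frac{19 i}{2}} g(z) = \frac{3 i \left(19 \omega - 2\right) e^{\frac{19 \omega}{2}}}{6859} (pole of order 2)
  F(ω) = 2πi·ΣRes = \frac{6 \pi \left(2 - 19 \omega\right) e^{\frac{19 \omega}{2}}}{6859}

Both cases combine into a single formula in |ω|:

F(ω) = \frac{6 \pi \left(19 \left|{\omega}\right| + 2\right) e^{- \frac{19 \left|{\omega}\right|}{2}}}{6859}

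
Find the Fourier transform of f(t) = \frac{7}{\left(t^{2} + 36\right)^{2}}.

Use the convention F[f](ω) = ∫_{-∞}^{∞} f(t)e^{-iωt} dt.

F(ω) = \frac{7 \pi \left(6 \left|{\omega}\right| + 1\right) e^{- 6 \left|{\omega}\right|}}{432}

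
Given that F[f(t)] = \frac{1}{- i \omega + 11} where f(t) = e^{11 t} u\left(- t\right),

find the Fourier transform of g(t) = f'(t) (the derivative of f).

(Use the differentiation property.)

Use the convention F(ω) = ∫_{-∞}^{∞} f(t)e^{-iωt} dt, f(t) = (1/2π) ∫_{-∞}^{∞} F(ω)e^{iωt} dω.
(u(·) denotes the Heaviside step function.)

F[g](ω) = - \frac{\omega}{\omega + 11 i}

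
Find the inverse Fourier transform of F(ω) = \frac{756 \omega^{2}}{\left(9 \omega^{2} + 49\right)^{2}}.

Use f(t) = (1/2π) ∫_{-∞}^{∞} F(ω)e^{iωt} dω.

f(t) = \left(1 - \frac{7 \left|{t}\right|}{3}\right) e^{- \frac{7 \left|{t}\right|}{3}}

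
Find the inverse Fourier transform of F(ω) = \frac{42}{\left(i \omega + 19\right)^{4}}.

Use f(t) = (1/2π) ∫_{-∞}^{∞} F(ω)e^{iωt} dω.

f(t) = 7 t^{3} e^{- 19 t} u\left(t\right)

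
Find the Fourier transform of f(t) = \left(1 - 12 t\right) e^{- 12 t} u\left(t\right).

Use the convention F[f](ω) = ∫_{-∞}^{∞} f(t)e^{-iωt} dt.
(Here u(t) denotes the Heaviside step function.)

F(ω) = \frac{i \omega}{- \omega^{2} + 24 i \omega + 144}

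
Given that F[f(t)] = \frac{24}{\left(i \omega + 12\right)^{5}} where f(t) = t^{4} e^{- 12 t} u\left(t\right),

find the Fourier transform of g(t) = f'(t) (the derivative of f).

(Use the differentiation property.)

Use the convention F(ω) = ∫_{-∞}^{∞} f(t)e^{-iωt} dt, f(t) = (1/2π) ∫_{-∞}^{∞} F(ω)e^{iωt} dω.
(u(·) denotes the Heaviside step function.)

F[g](ω) = \frac{24 i \omega}{\left(i \omega + 12\right)^{5}}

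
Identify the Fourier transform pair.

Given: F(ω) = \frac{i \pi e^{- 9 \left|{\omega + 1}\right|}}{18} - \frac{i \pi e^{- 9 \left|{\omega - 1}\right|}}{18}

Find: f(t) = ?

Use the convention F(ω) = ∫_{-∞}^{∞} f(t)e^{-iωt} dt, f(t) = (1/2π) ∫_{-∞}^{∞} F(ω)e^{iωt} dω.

f(t) = \frac{\sin{\left(t \right)}}{t^{2} + 81}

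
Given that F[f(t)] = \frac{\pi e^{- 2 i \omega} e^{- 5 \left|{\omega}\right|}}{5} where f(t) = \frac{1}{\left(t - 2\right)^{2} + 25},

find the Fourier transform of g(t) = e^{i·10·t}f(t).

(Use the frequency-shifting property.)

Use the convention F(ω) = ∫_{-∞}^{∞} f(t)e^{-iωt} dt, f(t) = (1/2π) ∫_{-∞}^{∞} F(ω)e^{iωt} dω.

F[g](ω) = \frac{\pi e^{- 2 i \left(\omega - 10\right) - 5 \left|{\omega - 10}\right|}}{5}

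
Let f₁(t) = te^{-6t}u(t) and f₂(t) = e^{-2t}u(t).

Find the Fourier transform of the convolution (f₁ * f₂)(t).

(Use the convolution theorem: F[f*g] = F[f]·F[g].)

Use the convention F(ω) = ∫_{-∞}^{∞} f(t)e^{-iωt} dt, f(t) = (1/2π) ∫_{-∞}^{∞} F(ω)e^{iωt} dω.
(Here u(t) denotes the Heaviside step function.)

F[f₁*f₂](ω) = \frac{1}{\left(i \omega + 2\right) \left(i \omega + 6\right)^{2}}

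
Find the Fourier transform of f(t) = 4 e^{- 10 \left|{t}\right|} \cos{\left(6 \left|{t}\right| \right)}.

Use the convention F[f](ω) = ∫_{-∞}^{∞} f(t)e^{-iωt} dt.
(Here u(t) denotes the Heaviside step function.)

F(ω) = \frac{80 \left(\omega^{2} + 136\right)}{\omega^{4} + 128 \omega^{2} + 18496}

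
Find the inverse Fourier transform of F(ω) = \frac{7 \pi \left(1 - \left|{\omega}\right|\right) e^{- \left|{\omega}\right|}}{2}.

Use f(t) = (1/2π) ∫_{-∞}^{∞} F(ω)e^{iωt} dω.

f(t) = \frac{7 t^{2}}{\left(t^{2} + 1\right)^{2}}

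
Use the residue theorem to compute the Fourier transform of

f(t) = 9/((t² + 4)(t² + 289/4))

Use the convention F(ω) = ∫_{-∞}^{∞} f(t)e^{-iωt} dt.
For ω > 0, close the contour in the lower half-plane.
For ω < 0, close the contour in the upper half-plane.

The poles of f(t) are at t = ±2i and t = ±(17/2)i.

Let g(z) = f(z)e^{-iωz}; for large |z| the factor e^{-iωz} decays in the lower half-plane when ω > 0 and in the upper half-plane when ω < 0.

Case ω > 0 (lower half-plane, clockwise contour ⇒ F(ω) = -2πi·ΣRes):
  Res_{z = - 2 i} g(z) = \frac{3 i e^{- 2 \omega}}{91}
  Res_{z = - \frac{17 i}{2}} g(z) = - \frac{12 i e^{- \frac{17 \omega}{2}}}{1547}
  F(ω) = -2πi·ΣRes = \frac{6 \pi e^{- 2 \omega}}{91} - \frac{24 \pi e^{- \frac{17 \omega}{2}}}{1547}

Case ω < 0 (upper half-plane, counterclockwise contour ⇒ F(ω) = +2πi·ΣRes):
  Res_{z = 2 i} g(z) = - \frac{3 i e^{2 \omega}}{91}
  Res_{z = \frac{17 i}{2}} g(z) = \frac{12 i e^{\frac{17 \omega}{2}}}{1547}
  F(ω) = 2πi·ΣRes = \frac{6 \pi \left(- 4 e^{\frac{17 \omega}{2}} + 17 e^{2 \omega}\right)}{1547}

Both cases combine into a single formula in |ω|:

F(ω) = \frac{6 \pi e^{- 2 \left|{\omega}\right|}}{91} - \frac{24 \pi e^{- \frac{17 \left|{\omega}\right|}{2}}}{1547}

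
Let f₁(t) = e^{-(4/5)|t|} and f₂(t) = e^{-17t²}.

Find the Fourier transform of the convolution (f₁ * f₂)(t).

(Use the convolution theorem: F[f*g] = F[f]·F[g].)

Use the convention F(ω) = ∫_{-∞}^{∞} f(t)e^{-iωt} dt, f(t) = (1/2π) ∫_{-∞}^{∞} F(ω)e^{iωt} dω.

F[f₁*f₂](ω) = \frac{40 \sqrt{17} \sqrt{\pi} e^{- \frac{\omega^{2}}{68}}}{17 \left(25 \omega^{2} + 16\right)}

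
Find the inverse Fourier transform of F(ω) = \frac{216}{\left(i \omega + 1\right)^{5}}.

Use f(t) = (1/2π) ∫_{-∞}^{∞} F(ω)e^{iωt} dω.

f(t) = 9 t^{4} e^{- t} u\left(t\right)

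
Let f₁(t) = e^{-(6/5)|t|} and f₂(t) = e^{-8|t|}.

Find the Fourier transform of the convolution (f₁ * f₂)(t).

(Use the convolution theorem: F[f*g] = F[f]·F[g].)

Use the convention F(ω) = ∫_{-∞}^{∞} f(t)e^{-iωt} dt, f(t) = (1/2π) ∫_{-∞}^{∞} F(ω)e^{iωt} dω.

F[f₁*f₂](ω) = \frac{960}{\left(\omega^{2} + 64\right) \left(25 \omega^{2} + 36\right)}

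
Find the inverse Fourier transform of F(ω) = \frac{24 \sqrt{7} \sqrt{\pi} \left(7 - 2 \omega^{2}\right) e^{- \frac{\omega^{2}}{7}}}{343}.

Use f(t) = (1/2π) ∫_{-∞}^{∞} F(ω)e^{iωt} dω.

f(t) = 6 t^{2} e^{- \frac{7 t^{2}}{4}}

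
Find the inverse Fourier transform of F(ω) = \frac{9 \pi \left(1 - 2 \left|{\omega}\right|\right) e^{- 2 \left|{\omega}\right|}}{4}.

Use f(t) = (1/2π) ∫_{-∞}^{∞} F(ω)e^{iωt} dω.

f(t) = \frac{9 t^{2}}{\left(t^{2} + 4\right)^{2}}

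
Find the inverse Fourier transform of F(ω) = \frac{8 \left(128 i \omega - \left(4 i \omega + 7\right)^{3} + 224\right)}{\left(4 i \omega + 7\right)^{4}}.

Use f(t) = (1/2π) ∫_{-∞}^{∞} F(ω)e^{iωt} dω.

f(t) = 2 \left(t^{2} - 1\right) e^{- \frac{7 t}{4}} u\left(t\right)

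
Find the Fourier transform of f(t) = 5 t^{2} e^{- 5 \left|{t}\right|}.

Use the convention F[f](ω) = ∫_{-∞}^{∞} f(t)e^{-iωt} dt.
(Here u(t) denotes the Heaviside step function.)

F(ω) = \frac{100 \left(25 - 3 \omega^{2}\right)}{\left(\omega^{2} + 25\right)^{3}}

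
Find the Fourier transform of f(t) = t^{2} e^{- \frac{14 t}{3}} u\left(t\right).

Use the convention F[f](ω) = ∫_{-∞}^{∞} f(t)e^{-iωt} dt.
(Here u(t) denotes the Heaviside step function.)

F(ω) = \frac{54}{\left(3 i \omega + 14\right)^{3}}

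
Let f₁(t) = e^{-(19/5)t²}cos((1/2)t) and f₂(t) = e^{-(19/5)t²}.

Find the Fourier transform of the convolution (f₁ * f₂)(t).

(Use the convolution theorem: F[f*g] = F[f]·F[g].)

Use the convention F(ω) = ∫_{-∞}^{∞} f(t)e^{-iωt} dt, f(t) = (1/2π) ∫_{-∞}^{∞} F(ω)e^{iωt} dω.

F[f₁*f₂](ω) = \frac{5 \pi \left(e^{\frac{5 \omega}{38}} + 1\right) e^{- \frac{5 \omega^{2}}{38} - \frac{5 \omega}{76} - \frac{5}{304}}}{38}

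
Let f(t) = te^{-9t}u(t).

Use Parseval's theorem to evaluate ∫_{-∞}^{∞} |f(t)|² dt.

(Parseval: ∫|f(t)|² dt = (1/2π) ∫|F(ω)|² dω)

∫|f(t)|² dt = \frac{1}{2916}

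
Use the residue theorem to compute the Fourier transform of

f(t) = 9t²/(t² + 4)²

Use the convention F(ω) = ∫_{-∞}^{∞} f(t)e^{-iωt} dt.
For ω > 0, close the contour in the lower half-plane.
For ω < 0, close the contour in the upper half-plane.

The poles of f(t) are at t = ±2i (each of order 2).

Let g(z) = f(z)e^{-iωz}; for large |z| the factor e^{-iωz} decays in the lower half-plane when ω > 0 and in the upper half-plane when ω < 0.

Case ω > 0 (lower half-plane, clockwise contour ⇒ F(ω) = -2πi·ΣRes):
  Res_{z = - 2 i} g(z) = \frac{9 i \left(1 - 2 \omega\right) e^{- 2 \omega}}{8} (pole of order 2)
  F(ω) = -2πi·ΣRes = \frac{9 \pi \left(1 - 2 \omega\right) e^{- 2 \omega}}{4}

Case ω < 0 (upper half-plane, counterclockwise contour ⇒ F(ω) = +2πi·ΣRes):
  Res_{z = 2 i} g(z) = \frac{9 i \left(- 2 \omega - 1\right) e^{2 \omega}}{8} (pole of order 2)
  F(ω) = 2πi·ΣRes = \frac{9 \pi \left(2 \omega + 1\right) e^{2 \omega}}{4}

Both cases combine into a single formula in |ω|:

F(ω) = \frac{9 \pi \left(1 - 2 \left|{\omega}\right|\right) e^{- 2 \left|{\omega}\right|}}{4}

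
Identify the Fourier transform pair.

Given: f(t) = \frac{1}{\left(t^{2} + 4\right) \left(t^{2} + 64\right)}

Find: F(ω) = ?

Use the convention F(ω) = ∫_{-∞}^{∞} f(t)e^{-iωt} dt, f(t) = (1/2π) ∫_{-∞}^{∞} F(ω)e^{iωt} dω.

F(ω) = \frac{\pi \left(4 e^{6 \left|{\omega}\right|} - 1\right) e^{- 8 \left|{\omega}\right|}}{480}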